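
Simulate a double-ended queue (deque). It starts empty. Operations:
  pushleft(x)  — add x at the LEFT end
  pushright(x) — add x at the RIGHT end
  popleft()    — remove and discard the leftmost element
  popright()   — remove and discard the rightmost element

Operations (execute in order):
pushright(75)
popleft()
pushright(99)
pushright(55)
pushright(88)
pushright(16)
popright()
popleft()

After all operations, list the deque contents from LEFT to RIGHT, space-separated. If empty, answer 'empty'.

pushright(75): [75]
popleft(): []
pushright(99): [99]
pushright(55): [99, 55]
pushright(88): [99, 55, 88]
pushright(16): [99, 55, 88, 16]
popright(): [99, 55, 88]
popleft(): [55, 88]

Answer: 55 88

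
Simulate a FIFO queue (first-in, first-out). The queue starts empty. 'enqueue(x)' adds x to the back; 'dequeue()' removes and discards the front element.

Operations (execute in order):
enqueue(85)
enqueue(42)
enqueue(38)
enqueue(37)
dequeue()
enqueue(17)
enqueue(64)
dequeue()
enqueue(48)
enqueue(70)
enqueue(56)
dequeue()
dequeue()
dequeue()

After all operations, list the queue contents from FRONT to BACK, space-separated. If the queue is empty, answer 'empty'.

enqueue(85): [85]
enqueue(42): [85, 42]
enqueue(38): [85, 42, 38]
enqueue(37): [85, 42, 38, 37]
dequeue(): [42, 38, 37]
enqueue(17): [42, 38, 37, 17]
enqueue(64): [42, 38, 37, 17, 64]
dequeue(): [38, 37, 17, 64]
enqueue(48): [38, 37, 17, 64, 48]
enqueue(70): [38, 37, 17, 64, 48, 70]
enqueue(56): [38, 37, 17, 64, 48, 70, 56]
dequeue(): [37, 17, 64, 48, 70, 56]
dequeue(): [17, 64, 48, 70, 56]
dequeue(): [64, 48, 70, 56]

Answer: 64 48 70 56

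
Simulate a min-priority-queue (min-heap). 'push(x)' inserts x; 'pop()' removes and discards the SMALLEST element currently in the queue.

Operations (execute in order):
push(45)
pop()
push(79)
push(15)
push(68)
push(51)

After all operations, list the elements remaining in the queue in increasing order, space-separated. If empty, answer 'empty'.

push(45): heap contents = [45]
pop() → 45: heap contents = []
push(79): heap contents = [79]
push(15): heap contents = [15, 79]
push(68): heap contents = [15, 68, 79]
push(51): heap contents = [15, 51, 68, 79]

Answer: 15 51 68 79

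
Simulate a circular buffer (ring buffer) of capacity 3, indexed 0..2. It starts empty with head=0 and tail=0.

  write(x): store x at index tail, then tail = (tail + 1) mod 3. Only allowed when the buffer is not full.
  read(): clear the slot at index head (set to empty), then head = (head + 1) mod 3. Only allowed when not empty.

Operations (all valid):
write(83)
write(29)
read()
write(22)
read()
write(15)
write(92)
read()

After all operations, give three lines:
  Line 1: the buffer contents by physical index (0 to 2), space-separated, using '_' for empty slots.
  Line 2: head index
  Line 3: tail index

Answer: 15 92 _
0
2

Derivation:
write(83): buf=[83 _ _], head=0, tail=1, size=1
write(29): buf=[83 29 _], head=0, tail=2, size=2
read(): buf=[_ 29 _], head=1, tail=2, size=1
write(22): buf=[_ 29 22], head=1, tail=0, size=2
read(): buf=[_ _ 22], head=2, tail=0, size=1
write(15): buf=[15 _ 22], head=2, tail=1, size=2
write(92): buf=[15 92 22], head=2, tail=2, size=3
read(): buf=[15 92 _], head=0, tail=2, size=2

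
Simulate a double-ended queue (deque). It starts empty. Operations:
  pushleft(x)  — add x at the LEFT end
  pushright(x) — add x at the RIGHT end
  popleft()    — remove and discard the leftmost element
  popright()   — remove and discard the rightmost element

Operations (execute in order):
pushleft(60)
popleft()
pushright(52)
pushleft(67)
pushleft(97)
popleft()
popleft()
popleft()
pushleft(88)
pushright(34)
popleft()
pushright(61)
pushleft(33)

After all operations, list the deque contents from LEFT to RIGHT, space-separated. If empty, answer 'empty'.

Answer: 33 34 61

Derivation:
pushleft(60): [60]
popleft(): []
pushright(52): [52]
pushleft(67): [67, 52]
pushleft(97): [97, 67, 52]
popleft(): [67, 52]
popleft(): [52]
popleft(): []
pushleft(88): [88]
pushright(34): [88, 34]
popleft(): [34]
pushright(61): [34, 61]
pushleft(33): [33, 34, 61]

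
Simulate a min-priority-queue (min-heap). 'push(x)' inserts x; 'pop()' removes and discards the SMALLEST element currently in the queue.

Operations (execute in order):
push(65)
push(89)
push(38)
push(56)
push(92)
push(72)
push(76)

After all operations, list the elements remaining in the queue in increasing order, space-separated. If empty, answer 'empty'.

Answer: 38 56 65 72 76 89 92

Derivation:
push(65): heap contents = [65]
push(89): heap contents = [65, 89]
push(38): heap contents = [38, 65, 89]
push(56): heap contents = [38, 56, 65, 89]
push(92): heap contents = [38, 56, 65, 89, 92]
push(72): heap contents = [38, 56, 65, 72, 89, 92]
push(76): heap contents = [38, 56, 65, 72, 76, 89, 92]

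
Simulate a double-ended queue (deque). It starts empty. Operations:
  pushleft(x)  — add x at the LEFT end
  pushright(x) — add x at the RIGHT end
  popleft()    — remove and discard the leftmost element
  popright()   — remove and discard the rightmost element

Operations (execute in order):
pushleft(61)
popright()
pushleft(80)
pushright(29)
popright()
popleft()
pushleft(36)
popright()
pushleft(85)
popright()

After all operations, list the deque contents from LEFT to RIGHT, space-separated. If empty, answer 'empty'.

pushleft(61): [61]
popright(): []
pushleft(80): [80]
pushright(29): [80, 29]
popright(): [80]
popleft(): []
pushleft(36): [36]
popright(): []
pushleft(85): [85]
popright(): []

Answer: empty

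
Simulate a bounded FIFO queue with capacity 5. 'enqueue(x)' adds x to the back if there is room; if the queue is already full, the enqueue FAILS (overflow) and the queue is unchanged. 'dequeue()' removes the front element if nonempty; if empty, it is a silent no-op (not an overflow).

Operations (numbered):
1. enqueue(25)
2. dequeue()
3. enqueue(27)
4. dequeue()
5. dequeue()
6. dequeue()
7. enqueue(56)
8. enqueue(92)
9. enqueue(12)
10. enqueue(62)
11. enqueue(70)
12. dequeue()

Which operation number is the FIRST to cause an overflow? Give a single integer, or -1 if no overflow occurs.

Answer: -1

Derivation:
1. enqueue(25): size=1
2. dequeue(): size=0
3. enqueue(27): size=1
4. dequeue(): size=0
5. dequeue(): empty, no-op, size=0
6. dequeue(): empty, no-op, size=0
7. enqueue(56): size=1
8. enqueue(92): size=2
9. enqueue(12): size=3
10. enqueue(62): size=4
11. enqueue(70): size=5
12. dequeue(): size=4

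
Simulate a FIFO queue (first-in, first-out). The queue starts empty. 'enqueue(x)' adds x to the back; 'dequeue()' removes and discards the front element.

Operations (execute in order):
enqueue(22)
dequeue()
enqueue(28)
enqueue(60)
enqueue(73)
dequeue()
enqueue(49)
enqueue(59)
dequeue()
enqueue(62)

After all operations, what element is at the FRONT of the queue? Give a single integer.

Answer: 73

Derivation:
enqueue(22): queue = [22]
dequeue(): queue = []
enqueue(28): queue = [28]
enqueue(60): queue = [28, 60]
enqueue(73): queue = [28, 60, 73]
dequeue(): queue = [60, 73]
enqueue(49): queue = [60, 73, 49]
enqueue(59): queue = [60, 73, 49, 59]
dequeue(): queue = [73, 49, 59]
enqueue(62): queue = [73, 49, 59, 62]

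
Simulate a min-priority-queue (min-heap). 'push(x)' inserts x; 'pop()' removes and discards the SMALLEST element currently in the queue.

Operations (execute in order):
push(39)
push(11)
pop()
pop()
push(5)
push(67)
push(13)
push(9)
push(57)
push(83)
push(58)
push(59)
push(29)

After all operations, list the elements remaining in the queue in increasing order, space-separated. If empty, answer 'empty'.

push(39): heap contents = [39]
push(11): heap contents = [11, 39]
pop() → 11: heap contents = [39]
pop() → 39: heap contents = []
push(5): heap contents = [5]
push(67): heap contents = [5, 67]
push(13): heap contents = [5, 13, 67]
push(9): heap contents = [5, 9, 13, 67]
push(57): heap contents = [5, 9, 13, 57, 67]
push(83): heap contents = [5, 9, 13, 57, 67, 83]
push(58): heap contents = [5, 9, 13, 57, 58, 67, 83]
push(59): heap contents = [5, 9, 13, 57, 58, 59, 67, 83]
push(29): heap contents = [5, 9, 13, 29, 57, 58, 59, 67, 83]

Answer: 5 9 13 29 57 58 59 67 83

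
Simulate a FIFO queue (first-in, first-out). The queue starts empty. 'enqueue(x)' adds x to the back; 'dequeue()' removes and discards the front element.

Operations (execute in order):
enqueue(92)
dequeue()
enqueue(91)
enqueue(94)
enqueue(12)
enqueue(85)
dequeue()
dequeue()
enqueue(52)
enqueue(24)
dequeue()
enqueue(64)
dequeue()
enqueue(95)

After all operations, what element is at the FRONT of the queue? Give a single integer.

enqueue(92): queue = [92]
dequeue(): queue = []
enqueue(91): queue = [91]
enqueue(94): queue = [91, 94]
enqueue(12): queue = [91, 94, 12]
enqueue(85): queue = [91, 94, 12, 85]
dequeue(): queue = [94, 12, 85]
dequeue(): queue = [12, 85]
enqueue(52): queue = [12, 85, 52]
enqueue(24): queue = [12, 85, 52, 24]
dequeue(): queue = [85, 52, 24]
enqueue(64): queue = [85, 52, 24, 64]
dequeue(): queue = [52, 24, 64]
enqueue(95): queue = [52, 24, 64, 95]

Answer: 52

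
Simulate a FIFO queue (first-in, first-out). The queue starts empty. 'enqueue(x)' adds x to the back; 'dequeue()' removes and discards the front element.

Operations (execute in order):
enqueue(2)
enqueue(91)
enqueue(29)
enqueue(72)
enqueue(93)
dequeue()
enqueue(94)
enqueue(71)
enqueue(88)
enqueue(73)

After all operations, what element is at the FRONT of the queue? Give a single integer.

enqueue(2): queue = [2]
enqueue(91): queue = [2, 91]
enqueue(29): queue = [2, 91, 29]
enqueue(72): queue = [2, 91, 29, 72]
enqueue(93): queue = [2, 91, 29, 72, 93]
dequeue(): queue = [91, 29, 72, 93]
enqueue(94): queue = [91, 29, 72, 93, 94]
enqueue(71): queue = [91, 29, 72, 93, 94, 71]
enqueue(88): queue = [91, 29, 72, 93, 94, 71, 88]
enqueue(73): queue = [91, 29, 72, 93, 94, 71, 88, 73]

Answer: 91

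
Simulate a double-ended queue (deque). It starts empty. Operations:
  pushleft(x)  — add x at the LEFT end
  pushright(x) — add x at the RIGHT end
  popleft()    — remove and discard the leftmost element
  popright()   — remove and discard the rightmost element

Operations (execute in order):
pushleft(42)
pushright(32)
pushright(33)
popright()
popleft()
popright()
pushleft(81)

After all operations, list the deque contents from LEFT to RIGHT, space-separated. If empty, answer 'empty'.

Answer: 81

Derivation:
pushleft(42): [42]
pushright(32): [42, 32]
pushright(33): [42, 32, 33]
popright(): [42, 32]
popleft(): [32]
popright(): []
pushleft(81): [81]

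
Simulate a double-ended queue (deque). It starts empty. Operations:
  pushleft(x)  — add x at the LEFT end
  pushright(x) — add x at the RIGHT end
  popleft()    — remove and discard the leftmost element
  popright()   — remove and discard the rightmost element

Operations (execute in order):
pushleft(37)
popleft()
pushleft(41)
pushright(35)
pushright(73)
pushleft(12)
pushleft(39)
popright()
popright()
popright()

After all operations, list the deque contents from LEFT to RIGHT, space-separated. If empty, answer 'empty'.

pushleft(37): [37]
popleft(): []
pushleft(41): [41]
pushright(35): [41, 35]
pushright(73): [41, 35, 73]
pushleft(12): [12, 41, 35, 73]
pushleft(39): [39, 12, 41, 35, 73]
popright(): [39, 12, 41, 35]
popright(): [39, 12, 41]
popright(): [39, 12]

Answer: 39 12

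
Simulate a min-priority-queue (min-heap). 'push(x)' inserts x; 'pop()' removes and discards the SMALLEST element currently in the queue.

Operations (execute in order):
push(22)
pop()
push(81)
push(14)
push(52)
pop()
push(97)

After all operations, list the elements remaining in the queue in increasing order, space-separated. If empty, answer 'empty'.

Answer: 52 81 97

Derivation:
push(22): heap contents = [22]
pop() → 22: heap contents = []
push(81): heap contents = [81]
push(14): heap contents = [14, 81]
push(52): heap contents = [14, 52, 81]
pop() → 14: heap contents = [52, 81]
push(97): heap contents = [52, 81, 97]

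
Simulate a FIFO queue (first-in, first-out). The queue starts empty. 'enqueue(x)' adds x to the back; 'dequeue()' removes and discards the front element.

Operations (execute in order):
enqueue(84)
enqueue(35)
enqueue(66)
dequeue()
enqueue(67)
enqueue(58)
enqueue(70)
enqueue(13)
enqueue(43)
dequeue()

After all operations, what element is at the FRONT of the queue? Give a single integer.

enqueue(84): queue = [84]
enqueue(35): queue = [84, 35]
enqueue(66): queue = [84, 35, 66]
dequeue(): queue = [35, 66]
enqueue(67): queue = [35, 66, 67]
enqueue(58): queue = [35, 66, 67, 58]
enqueue(70): queue = [35, 66, 67, 58, 70]
enqueue(13): queue = [35, 66, 67, 58, 70, 13]
enqueue(43): queue = [35, 66, 67, 58, 70, 13, 43]
dequeue(): queue = [66, 67, 58, 70, 13, 43]

Answer: 66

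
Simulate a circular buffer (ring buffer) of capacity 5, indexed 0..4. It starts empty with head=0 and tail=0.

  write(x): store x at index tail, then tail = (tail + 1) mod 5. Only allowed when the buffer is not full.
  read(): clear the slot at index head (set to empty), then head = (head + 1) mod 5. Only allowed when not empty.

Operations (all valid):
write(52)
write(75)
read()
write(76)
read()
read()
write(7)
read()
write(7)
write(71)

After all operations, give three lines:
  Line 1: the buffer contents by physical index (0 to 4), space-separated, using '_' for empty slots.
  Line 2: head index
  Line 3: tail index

Answer: 71 _ _ _ 7
4
1

Derivation:
write(52): buf=[52 _ _ _ _], head=0, tail=1, size=1
write(75): buf=[52 75 _ _ _], head=0, tail=2, size=2
read(): buf=[_ 75 _ _ _], head=1, tail=2, size=1
write(76): buf=[_ 75 76 _ _], head=1, tail=3, size=2
read(): buf=[_ _ 76 _ _], head=2, tail=3, size=1
read(): buf=[_ _ _ _ _], head=3, tail=3, size=0
write(7): buf=[_ _ _ 7 _], head=3, tail=4, size=1
read(): buf=[_ _ _ _ _], head=4, tail=4, size=0
write(7): buf=[_ _ _ _ 7], head=4, tail=0, size=1
write(71): buf=[71 _ _ _ 7], head=4, tail=1, size=2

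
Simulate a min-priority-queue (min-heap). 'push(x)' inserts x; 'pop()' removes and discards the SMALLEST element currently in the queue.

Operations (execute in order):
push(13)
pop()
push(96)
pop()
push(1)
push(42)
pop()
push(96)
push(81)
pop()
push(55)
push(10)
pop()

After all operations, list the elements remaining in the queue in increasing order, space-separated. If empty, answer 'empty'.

push(13): heap contents = [13]
pop() → 13: heap contents = []
push(96): heap contents = [96]
pop() → 96: heap contents = []
push(1): heap contents = [1]
push(42): heap contents = [1, 42]
pop() → 1: heap contents = [42]
push(96): heap contents = [42, 96]
push(81): heap contents = [42, 81, 96]
pop() → 42: heap contents = [81, 96]
push(55): heap contents = [55, 81, 96]
push(10): heap contents = [10, 55, 81, 96]
pop() → 10: heap contents = [55, 81, 96]

Answer: 55 81 96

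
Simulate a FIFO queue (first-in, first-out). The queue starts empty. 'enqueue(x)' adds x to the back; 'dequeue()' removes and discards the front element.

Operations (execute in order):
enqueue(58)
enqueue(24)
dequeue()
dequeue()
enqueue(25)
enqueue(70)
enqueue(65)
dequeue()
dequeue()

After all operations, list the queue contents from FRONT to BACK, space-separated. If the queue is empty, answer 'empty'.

enqueue(58): [58]
enqueue(24): [58, 24]
dequeue(): [24]
dequeue(): []
enqueue(25): [25]
enqueue(70): [25, 70]
enqueue(65): [25, 70, 65]
dequeue(): [70, 65]
dequeue(): [65]

Answer: 65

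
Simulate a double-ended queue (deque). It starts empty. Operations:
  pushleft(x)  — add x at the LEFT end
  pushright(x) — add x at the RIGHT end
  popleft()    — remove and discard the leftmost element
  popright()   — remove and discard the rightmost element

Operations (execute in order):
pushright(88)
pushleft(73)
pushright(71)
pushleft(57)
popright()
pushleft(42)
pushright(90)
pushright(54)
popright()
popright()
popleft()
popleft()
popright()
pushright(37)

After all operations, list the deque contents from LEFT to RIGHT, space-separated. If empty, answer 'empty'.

pushright(88): [88]
pushleft(73): [73, 88]
pushright(71): [73, 88, 71]
pushleft(57): [57, 73, 88, 71]
popright(): [57, 73, 88]
pushleft(42): [42, 57, 73, 88]
pushright(90): [42, 57, 73, 88, 90]
pushright(54): [42, 57, 73, 88, 90, 54]
popright(): [42, 57, 73, 88, 90]
popright(): [42, 57, 73, 88]
popleft(): [57, 73, 88]
popleft(): [73, 88]
popright(): [73]
pushright(37): [73, 37]

Answer: 73 37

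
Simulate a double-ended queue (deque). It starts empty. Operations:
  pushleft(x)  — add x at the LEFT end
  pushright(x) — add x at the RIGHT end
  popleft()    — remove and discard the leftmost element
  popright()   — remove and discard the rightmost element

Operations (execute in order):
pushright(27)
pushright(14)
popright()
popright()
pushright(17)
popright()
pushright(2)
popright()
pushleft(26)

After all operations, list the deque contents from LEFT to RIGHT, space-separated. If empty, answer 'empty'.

Answer: 26

Derivation:
pushright(27): [27]
pushright(14): [27, 14]
popright(): [27]
popright(): []
pushright(17): [17]
popright(): []
pushright(2): [2]
popright(): []
pushleft(26): [26]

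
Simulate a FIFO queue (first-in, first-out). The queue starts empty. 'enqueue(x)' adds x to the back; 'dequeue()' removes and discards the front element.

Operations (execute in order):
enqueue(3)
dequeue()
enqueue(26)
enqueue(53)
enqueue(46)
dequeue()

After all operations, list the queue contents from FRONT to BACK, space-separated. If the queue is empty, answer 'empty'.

enqueue(3): [3]
dequeue(): []
enqueue(26): [26]
enqueue(53): [26, 53]
enqueue(46): [26, 53, 46]
dequeue(): [53, 46]

Answer: 53 46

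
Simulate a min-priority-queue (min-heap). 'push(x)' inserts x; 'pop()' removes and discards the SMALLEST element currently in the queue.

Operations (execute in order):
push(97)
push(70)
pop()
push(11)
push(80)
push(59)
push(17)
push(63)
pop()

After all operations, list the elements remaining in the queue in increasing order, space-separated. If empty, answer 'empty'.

push(97): heap contents = [97]
push(70): heap contents = [70, 97]
pop() → 70: heap contents = [97]
push(11): heap contents = [11, 97]
push(80): heap contents = [11, 80, 97]
push(59): heap contents = [11, 59, 80, 97]
push(17): heap contents = [11, 17, 59, 80, 97]
push(63): heap contents = [11, 17, 59, 63, 80, 97]
pop() → 11: heap contents = [17, 59, 63, 80, 97]

Answer: 17 59 63 80 97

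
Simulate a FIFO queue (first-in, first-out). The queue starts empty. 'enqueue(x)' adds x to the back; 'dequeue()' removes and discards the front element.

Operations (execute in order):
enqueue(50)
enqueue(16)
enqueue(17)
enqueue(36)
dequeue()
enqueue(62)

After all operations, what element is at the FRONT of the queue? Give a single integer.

enqueue(50): queue = [50]
enqueue(16): queue = [50, 16]
enqueue(17): queue = [50, 16, 17]
enqueue(36): queue = [50, 16, 17, 36]
dequeue(): queue = [16, 17, 36]
enqueue(62): queue = [16, 17, 36, 62]

Answer: 16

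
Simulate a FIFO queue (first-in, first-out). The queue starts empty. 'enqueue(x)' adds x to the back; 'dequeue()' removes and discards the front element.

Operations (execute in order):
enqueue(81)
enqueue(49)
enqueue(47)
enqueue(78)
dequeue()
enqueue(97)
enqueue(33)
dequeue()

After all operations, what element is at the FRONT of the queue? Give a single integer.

Answer: 47

Derivation:
enqueue(81): queue = [81]
enqueue(49): queue = [81, 49]
enqueue(47): queue = [81, 49, 47]
enqueue(78): queue = [81, 49, 47, 78]
dequeue(): queue = [49, 47, 78]
enqueue(97): queue = [49, 47, 78, 97]
enqueue(33): queue = [49, 47, 78, 97, 33]
dequeue(): queue = [47, 78, 97, 33]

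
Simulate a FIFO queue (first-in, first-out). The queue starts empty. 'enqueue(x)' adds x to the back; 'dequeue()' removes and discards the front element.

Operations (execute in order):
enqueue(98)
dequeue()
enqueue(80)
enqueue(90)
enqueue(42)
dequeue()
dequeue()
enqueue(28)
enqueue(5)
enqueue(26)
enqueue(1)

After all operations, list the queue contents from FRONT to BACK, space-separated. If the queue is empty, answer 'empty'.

enqueue(98): [98]
dequeue(): []
enqueue(80): [80]
enqueue(90): [80, 90]
enqueue(42): [80, 90, 42]
dequeue(): [90, 42]
dequeue(): [42]
enqueue(28): [42, 28]
enqueue(5): [42, 28, 5]
enqueue(26): [42, 28, 5, 26]
enqueue(1): [42, 28, 5, 26, 1]

Answer: 42 28 5 26 1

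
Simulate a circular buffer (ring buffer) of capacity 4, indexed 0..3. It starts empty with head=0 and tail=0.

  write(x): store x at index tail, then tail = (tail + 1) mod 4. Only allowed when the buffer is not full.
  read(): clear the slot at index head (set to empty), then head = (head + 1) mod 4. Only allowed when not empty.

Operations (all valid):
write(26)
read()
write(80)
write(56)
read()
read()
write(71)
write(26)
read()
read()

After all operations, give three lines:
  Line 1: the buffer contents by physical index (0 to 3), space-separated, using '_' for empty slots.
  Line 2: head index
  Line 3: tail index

Answer: _ _ _ _
1
1

Derivation:
write(26): buf=[26 _ _ _], head=0, tail=1, size=1
read(): buf=[_ _ _ _], head=1, tail=1, size=0
write(80): buf=[_ 80 _ _], head=1, tail=2, size=1
write(56): buf=[_ 80 56 _], head=1, tail=3, size=2
read(): buf=[_ _ 56 _], head=2, tail=3, size=1
read(): buf=[_ _ _ _], head=3, tail=3, size=0
write(71): buf=[_ _ _ 71], head=3, tail=0, size=1
write(26): buf=[26 _ _ 71], head=3, tail=1, size=2
read(): buf=[26 _ _ _], head=0, tail=1, size=1
read(): buf=[_ _ _ _], head=1, tail=1, size=0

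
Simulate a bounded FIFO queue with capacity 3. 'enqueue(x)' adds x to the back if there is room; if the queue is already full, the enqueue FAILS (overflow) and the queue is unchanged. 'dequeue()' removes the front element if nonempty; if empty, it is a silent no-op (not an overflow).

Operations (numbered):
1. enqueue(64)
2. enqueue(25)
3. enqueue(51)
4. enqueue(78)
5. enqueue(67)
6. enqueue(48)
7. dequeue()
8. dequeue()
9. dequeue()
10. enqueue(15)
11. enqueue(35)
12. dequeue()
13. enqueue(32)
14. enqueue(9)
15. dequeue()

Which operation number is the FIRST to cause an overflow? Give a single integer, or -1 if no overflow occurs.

Answer: 4

Derivation:
1. enqueue(64): size=1
2. enqueue(25): size=2
3. enqueue(51): size=3
4. enqueue(78): size=3=cap → OVERFLOW (fail)
5. enqueue(67): size=3=cap → OVERFLOW (fail)
6. enqueue(48): size=3=cap → OVERFLOW (fail)
7. dequeue(): size=2
8. dequeue(): size=1
9. dequeue(): size=0
10. enqueue(15): size=1
11. enqueue(35): size=2
12. dequeue(): size=1
13. enqueue(32): size=2
14. enqueue(9): size=3
15. dequeue(): size=2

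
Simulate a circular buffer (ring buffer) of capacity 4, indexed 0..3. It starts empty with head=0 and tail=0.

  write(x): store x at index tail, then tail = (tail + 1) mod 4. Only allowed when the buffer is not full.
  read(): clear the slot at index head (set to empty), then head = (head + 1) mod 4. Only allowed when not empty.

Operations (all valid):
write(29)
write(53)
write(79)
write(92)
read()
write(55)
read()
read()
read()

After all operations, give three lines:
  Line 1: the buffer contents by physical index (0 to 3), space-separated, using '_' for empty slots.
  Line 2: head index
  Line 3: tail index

Answer: 55 _ _ _
0
1

Derivation:
write(29): buf=[29 _ _ _], head=0, tail=1, size=1
write(53): buf=[29 53 _ _], head=0, tail=2, size=2
write(79): buf=[29 53 79 _], head=0, tail=3, size=3
write(92): buf=[29 53 79 92], head=0, tail=0, size=4
read(): buf=[_ 53 79 92], head=1, tail=0, size=3
write(55): buf=[55 53 79 92], head=1, tail=1, size=4
read(): buf=[55 _ 79 92], head=2, tail=1, size=3
read(): buf=[55 _ _ 92], head=3, tail=1, size=2
read(): buf=[55 _ _ _], head=0, tail=1, size=1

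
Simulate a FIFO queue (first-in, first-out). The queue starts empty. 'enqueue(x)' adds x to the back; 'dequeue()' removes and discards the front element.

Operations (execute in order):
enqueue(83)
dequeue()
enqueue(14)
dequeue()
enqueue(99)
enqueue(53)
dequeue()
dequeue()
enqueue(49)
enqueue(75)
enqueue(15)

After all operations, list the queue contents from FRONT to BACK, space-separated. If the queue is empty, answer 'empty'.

Answer: 49 75 15

Derivation:
enqueue(83): [83]
dequeue(): []
enqueue(14): [14]
dequeue(): []
enqueue(99): [99]
enqueue(53): [99, 53]
dequeue(): [53]
dequeue(): []
enqueue(49): [49]
enqueue(75): [49, 75]
enqueue(15): [49, 75, 15]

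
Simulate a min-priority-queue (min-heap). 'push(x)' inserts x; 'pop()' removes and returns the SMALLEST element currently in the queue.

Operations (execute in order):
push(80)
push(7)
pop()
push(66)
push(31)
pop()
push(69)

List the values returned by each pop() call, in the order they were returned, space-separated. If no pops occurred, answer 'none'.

Answer: 7 31

Derivation:
push(80): heap contents = [80]
push(7): heap contents = [7, 80]
pop() → 7: heap contents = [80]
push(66): heap contents = [66, 80]
push(31): heap contents = [31, 66, 80]
pop() → 31: heap contents = [66, 80]
push(69): heap contents = [66, 69, 80]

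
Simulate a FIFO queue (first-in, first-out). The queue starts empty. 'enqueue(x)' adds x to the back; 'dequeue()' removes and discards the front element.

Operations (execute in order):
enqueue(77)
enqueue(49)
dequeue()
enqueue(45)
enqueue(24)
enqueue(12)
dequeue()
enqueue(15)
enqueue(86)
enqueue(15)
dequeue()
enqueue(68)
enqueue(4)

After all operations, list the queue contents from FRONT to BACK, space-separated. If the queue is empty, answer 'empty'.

enqueue(77): [77]
enqueue(49): [77, 49]
dequeue(): [49]
enqueue(45): [49, 45]
enqueue(24): [49, 45, 24]
enqueue(12): [49, 45, 24, 12]
dequeue(): [45, 24, 12]
enqueue(15): [45, 24, 12, 15]
enqueue(86): [45, 24, 12, 15, 86]
enqueue(15): [45, 24, 12, 15, 86, 15]
dequeue(): [24, 12, 15, 86, 15]
enqueue(68): [24, 12, 15, 86, 15, 68]
enqueue(4): [24, 12, 15, 86, 15, 68, 4]

Answer: 24 12 15 86 15 68 4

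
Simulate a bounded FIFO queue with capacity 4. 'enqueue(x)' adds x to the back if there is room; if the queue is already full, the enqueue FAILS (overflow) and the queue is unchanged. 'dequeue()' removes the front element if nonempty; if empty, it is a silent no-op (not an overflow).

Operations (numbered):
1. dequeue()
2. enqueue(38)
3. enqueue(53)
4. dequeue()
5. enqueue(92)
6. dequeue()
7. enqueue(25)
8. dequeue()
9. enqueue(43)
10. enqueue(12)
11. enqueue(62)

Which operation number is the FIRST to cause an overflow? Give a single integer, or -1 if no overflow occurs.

1. dequeue(): empty, no-op, size=0
2. enqueue(38): size=1
3. enqueue(53): size=2
4. dequeue(): size=1
5. enqueue(92): size=2
6. dequeue(): size=1
7. enqueue(25): size=2
8. dequeue(): size=1
9. enqueue(43): size=2
10. enqueue(12): size=3
11. enqueue(62): size=4

Answer: -1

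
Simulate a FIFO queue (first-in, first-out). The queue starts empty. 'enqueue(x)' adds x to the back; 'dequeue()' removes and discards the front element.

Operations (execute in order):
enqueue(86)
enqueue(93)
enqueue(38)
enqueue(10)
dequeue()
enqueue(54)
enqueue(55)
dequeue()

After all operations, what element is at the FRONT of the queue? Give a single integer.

enqueue(86): queue = [86]
enqueue(93): queue = [86, 93]
enqueue(38): queue = [86, 93, 38]
enqueue(10): queue = [86, 93, 38, 10]
dequeue(): queue = [93, 38, 10]
enqueue(54): queue = [93, 38, 10, 54]
enqueue(55): queue = [93, 38, 10, 54, 55]
dequeue(): queue = [38, 10, 54, 55]

Answer: 38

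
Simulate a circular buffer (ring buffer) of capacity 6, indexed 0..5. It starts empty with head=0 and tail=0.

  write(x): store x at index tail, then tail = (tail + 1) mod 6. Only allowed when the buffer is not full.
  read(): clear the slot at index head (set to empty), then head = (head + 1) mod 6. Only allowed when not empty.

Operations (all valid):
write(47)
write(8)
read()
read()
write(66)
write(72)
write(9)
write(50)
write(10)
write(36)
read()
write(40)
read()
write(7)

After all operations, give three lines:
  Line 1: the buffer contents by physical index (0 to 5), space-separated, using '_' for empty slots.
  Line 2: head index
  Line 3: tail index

write(47): buf=[47 _ _ _ _ _], head=0, tail=1, size=1
write(8): buf=[47 8 _ _ _ _], head=0, tail=2, size=2
read(): buf=[_ 8 _ _ _ _], head=1, tail=2, size=1
read(): buf=[_ _ _ _ _ _], head=2, tail=2, size=0
write(66): buf=[_ _ 66 _ _ _], head=2, tail=3, size=1
write(72): buf=[_ _ 66 72 _ _], head=2, tail=4, size=2
write(9): buf=[_ _ 66 72 9 _], head=2, tail=5, size=3
write(50): buf=[_ _ 66 72 9 50], head=2, tail=0, size=4
write(10): buf=[10 _ 66 72 9 50], head=2, tail=1, size=5
write(36): buf=[10 36 66 72 9 50], head=2, tail=2, size=6
read(): buf=[10 36 _ 72 9 50], head=3, tail=2, size=5
write(40): buf=[10 36 40 72 9 50], head=3, tail=3, size=6
read(): buf=[10 36 40 _ 9 50], head=4, tail=3, size=5
write(7): buf=[10 36 40 7 9 50], head=4, tail=4, size=6

Answer: 10 36 40 7 9 50
4
4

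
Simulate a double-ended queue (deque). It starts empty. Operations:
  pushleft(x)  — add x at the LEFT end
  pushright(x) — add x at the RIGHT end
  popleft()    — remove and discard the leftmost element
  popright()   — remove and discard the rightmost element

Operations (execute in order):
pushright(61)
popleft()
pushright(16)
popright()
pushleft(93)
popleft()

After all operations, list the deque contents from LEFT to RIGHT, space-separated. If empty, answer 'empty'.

pushright(61): [61]
popleft(): []
pushright(16): [16]
popright(): []
pushleft(93): [93]
popleft(): []

Answer: empty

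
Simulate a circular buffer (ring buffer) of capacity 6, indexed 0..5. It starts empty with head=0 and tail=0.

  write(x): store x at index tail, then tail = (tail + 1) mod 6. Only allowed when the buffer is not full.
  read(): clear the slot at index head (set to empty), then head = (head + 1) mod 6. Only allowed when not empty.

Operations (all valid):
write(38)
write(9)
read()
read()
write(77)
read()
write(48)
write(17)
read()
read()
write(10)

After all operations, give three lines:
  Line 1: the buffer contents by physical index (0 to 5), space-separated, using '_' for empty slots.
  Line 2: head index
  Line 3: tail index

write(38): buf=[38 _ _ _ _ _], head=0, tail=1, size=1
write(9): buf=[38 9 _ _ _ _], head=0, tail=2, size=2
read(): buf=[_ 9 _ _ _ _], head=1, tail=2, size=1
read(): buf=[_ _ _ _ _ _], head=2, tail=2, size=0
write(77): buf=[_ _ 77 _ _ _], head=2, tail=3, size=1
read(): buf=[_ _ _ _ _ _], head=3, tail=3, size=0
write(48): buf=[_ _ _ 48 _ _], head=3, tail=4, size=1
write(17): buf=[_ _ _ 48 17 _], head=3, tail=5, size=2
read(): buf=[_ _ _ _ 17 _], head=4, tail=5, size=1
read(): buf=[_ _ _ _ _ _], head=5, tail=5, size=0
write(10): buf=[_ _ _ _ _ 10], head=5, tail=0, size=1

Answer: _ _ _ _ _ 10
5
0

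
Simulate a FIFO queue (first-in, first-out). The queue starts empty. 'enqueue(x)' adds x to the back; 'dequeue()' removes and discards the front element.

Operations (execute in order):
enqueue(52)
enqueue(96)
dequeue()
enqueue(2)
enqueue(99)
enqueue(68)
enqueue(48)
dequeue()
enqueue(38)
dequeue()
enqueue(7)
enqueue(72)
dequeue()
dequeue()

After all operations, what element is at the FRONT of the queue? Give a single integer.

Answer: 48

Derivation:
enqueue(52): queue = [52]
enqueue(96): queue = [52, 96]
dequeue(): queue = [96]
enqueue(2): queue = [96, 2]
enqueue(99): queue = [96, 2, 99]
enqueue(68): queue = [96, 2, 99, 68]
enqueue(48): queue = [96, 2, 99, 68, 48]
dequeue(): queue = [2, 99, 68, 48]
enqueue(38): queue = [2, 99, 68, 48, 38]
dequeue(): queue = [99, 68, 48, 38]
enqueue(7): queue = [99, 68, 48, 38, 7]
enqueue(72): queue = [99, 68, 48, 38, 7, 72]
dequeue(): queue = [68, 48, 38, 7, 72]
dequeue(): queue = [48, 38, 7, 72]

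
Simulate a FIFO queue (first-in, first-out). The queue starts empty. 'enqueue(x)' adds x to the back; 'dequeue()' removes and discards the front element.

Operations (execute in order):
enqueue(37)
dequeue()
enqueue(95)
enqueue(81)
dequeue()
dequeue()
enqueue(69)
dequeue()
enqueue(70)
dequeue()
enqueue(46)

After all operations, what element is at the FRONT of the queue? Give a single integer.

Answer: 46

Derivation:
enqueue(37): queue = [37]
dequeue(): queue = []
enqueue(95): queue = [95]
enqueue(81): queue = [95, 81]
dequeue(): queue = [81]
dequeue(): queue = []
enqueue(69): queue = [69]
dequeue(): queue = []
enqueue(70): queue = [70]
dequeue(): queue = []
enqueue(46): queue = [46]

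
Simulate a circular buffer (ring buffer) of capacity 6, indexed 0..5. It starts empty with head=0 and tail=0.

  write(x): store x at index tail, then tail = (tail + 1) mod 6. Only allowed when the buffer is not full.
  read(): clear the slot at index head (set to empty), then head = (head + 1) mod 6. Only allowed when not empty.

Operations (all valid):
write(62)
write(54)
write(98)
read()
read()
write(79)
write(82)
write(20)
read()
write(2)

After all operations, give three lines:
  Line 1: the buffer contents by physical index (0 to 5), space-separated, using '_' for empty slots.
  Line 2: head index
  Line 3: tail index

write(62): buf=[62 _ _ _ _ _], head=0, tail=1, size=1
write(54): buf=[62 54 _ _ _ _], head=0, tail=2, size=2
write(98): buf=[62 54 98 _ _ _], head=0, tail=3, size=3
read(): buf=[_ 54 98 _ _ _], head=1, tail=3, size=2
read(): buf=[_ _ 98 _ _ _], head=2, tail=3, size=1
write(79): buf=[_ _ 98 79 _ _], head=2, tail=4, size=2
write(82): buf=[_ _ 98 79 82 _], head=2, tail=5, size=3
write(20): buf=[_ _ 98 79 82 20], head=2, tail=0, size=4
read(): buf=[_ _ _ 79 82 20], head=3, tail=0, size=3
write(2): buf=[2 _ _ 79 82 20], head=3, tail=1, size=4

Answer: 2 _ _ 79 82 20
3
1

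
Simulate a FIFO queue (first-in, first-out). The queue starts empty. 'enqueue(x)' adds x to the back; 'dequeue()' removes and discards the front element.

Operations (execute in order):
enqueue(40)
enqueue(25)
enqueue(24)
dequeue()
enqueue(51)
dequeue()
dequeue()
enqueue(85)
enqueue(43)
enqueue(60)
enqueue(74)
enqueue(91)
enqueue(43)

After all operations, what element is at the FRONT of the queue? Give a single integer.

enqueue(40): queue = [40]
enqueue(25): queue = [40, 25]
enqueue(24): queue = [40, 25, 24]
dequeue(): queue = [25, 24]
enqueue(51): queue = [25, 24, 51]
dequeue(): queue = [24, 51]
dequeue(): queue = [51]
enqueue(85): queue = [51, 85]
enqueue(43): queue = [51, 85, 43]
enqueue(60): queue = [51, 85, 43, 60]
enqueue(74): queue = [51, 85, 43, 60, 74]
enqueue(91): queue = [51, 85, 43, 60, 74, 91]
enqueue(43): queue = [51, 85, 43, 60, 74, 91, 43]

Answer: 51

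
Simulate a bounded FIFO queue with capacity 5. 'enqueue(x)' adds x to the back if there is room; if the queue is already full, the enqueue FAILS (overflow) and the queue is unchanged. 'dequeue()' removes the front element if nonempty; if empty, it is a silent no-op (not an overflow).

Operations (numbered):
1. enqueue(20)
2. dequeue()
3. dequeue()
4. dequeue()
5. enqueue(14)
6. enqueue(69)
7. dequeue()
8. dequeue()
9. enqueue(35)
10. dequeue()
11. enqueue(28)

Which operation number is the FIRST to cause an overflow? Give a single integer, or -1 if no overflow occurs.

Answer: -1

Derivation:
1. enqueue(20): size=1
2. dequeue(): size=0
3. dequeue(): empty, no-op, size=0
4. dequeue(): empty, no-op, size=0
5. enqueue(14): size=1
6. enqueue(69): size=2
7. dequeue(): size=1
8. dequeue(): size=0
9. enqueue(35): size=1
10. dequeue(): size=0
11. enqueue(28): size=1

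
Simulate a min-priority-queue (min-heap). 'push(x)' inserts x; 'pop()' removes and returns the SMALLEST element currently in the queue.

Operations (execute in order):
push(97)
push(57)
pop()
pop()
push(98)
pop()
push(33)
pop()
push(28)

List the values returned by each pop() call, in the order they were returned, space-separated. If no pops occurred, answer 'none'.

Answer: 57 97 98 33

Derivation:
push(97): heap contents = [97]
push(57): heap contents = [57, 97]
pop() → 57: heap contents = [97]
pop() → 97: heap contents = []
push(98): heap contents = [98]
pop() → 98: heap contents = []
push(33): heap contents = [33]
pop() → 33: heap contents = []
push(28): heap contents = [28]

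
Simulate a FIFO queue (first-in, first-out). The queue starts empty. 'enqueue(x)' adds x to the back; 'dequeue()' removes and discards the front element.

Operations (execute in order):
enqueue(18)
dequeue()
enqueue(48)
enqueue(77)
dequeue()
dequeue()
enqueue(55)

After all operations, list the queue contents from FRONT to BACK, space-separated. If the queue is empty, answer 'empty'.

enqueue(18): [18]
dequeue(): []
enqueue(48): [48]
enqueue(77): [48, 77]
dequeue(): [77]
dequeue(): []
enqueue(55): [55]

Answer: 55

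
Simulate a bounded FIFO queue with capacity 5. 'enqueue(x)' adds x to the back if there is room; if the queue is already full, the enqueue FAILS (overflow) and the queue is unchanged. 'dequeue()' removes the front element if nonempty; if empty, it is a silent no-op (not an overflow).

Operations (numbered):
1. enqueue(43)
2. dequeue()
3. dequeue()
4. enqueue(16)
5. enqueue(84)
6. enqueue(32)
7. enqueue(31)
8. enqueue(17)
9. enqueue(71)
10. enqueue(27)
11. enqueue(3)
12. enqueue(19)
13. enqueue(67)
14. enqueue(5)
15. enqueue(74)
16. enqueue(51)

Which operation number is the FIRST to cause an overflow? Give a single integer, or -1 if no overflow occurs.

1. enqueue(43): size=1
2. dequeue(): size=0
3. dequeue(): empty, no-op, size=0
4. enqueue(16): size=1
5. enqueue(84): size=2
6. enqueue(32): size=3
7. enqueue(31): size=4
8. enqueue(17): size=5
9. enqueue(71): size=5=cap → OVERFLOW (fail)
10. enqueue(27): size=5=cap → OVERFLOW (fail)
11. enqueue(3): size=5=cap → OVERFLOW (fail)
12. enqueue(19): size=5=cap → OVERFLOW (fail)
13. enqueue(67): size=5=cap → OVERFLOW (fail)
14. enqueue(5): size=5=cap → OVERFLOW (fail)
15. enqueue(74): size=5=cap → OVERFLOW (fail)
16. enqueue(51): size=5=cap → OVERFLOW (fail)

Answer: 9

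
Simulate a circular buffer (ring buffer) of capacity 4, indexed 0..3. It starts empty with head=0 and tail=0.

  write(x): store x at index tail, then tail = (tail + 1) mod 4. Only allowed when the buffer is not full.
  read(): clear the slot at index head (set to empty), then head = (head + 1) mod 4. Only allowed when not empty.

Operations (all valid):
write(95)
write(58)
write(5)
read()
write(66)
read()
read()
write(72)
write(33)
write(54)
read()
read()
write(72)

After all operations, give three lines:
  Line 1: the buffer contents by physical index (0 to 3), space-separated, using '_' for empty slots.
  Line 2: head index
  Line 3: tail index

Answer: _ 33 54 72
1
0

Derivation:
write(95): buf=[95 _ _ _], head=0, tail=1, size=1
write(58): buf=[95 58 _ _], head=0, tail=2, size=2
write(5): buf=[95 58 5 _], head=0, tail=3, size=3
read(): buf=[_ 58 5 _], head=1, tail=3, size=2
write(66): buf=[_ 58 5 66], head=1, tail=0, size=3
read(): buf=[_ _ 5 66], head=2, tail=0, size=2
read(): buf=[_ _ _ 66], head=3, tail=0, size=1
write(72): buf=[72 _ _ 66], head=3, tail=1, size=2
write(33): buf=[72 33 _ 66], head=3, tail=2, size=3
write(54): buf=[72 33 54 66], head=3, tail=3, size=4
read(): buf=[72 33 54 _], head=0, tail=3, size=3
read(): buf=[_ 33 54 _], head=1, tail=3, size=2
write(72): buf=[_ 33 54 72], head=1, tail=0, size=3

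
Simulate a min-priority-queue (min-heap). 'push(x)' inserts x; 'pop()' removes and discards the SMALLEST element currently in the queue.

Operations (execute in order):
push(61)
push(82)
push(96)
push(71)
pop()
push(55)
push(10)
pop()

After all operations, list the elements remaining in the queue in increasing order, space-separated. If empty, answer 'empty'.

push(61): heap contents = [61]
push(82): heap contents = [61, 82]
push(96): heap contents = [61, 82, 96]
push(71): heap contents = [61, 71, 82, 96]
pop() → 61: heap contents = [71, 82, 96]
push(55): heap contents = [55, 71, 82, 96]
push(10): heap contents = [10, 55, 71, 82, 96]
pop() → 10: heap contents = [55, 71, 82, 96]

Answer: 55 71 82 96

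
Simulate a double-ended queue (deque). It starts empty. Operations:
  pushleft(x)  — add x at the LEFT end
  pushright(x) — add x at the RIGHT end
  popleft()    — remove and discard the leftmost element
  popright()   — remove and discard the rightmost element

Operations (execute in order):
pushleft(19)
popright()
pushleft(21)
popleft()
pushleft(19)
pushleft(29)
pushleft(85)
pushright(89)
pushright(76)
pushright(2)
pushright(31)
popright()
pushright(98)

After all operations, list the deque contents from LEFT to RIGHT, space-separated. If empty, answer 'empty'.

Answer: 85 29 19 89 76 2 98

Derivation:
pushleft(19): [19]
popright(): []
pushleft(21): [21]
popleft(): []
pushleft(19): [19]
pushleft(29): [29, 19]
pushleft(85): [85, 29, 19]
pushright(89): [85, 29, 19, 89]
pushright(76): [85, 29, 19, 89, 76]
pushright(2): [85, 29, 19, 89, 76, 2]
pushright(31): [85, 29, 19, 89, 76, 2, 31]
popright(): [85, 29, 19, 89, 76, 2]
pushright(98): [85, 29, 19, 89, 76, 2, 98]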